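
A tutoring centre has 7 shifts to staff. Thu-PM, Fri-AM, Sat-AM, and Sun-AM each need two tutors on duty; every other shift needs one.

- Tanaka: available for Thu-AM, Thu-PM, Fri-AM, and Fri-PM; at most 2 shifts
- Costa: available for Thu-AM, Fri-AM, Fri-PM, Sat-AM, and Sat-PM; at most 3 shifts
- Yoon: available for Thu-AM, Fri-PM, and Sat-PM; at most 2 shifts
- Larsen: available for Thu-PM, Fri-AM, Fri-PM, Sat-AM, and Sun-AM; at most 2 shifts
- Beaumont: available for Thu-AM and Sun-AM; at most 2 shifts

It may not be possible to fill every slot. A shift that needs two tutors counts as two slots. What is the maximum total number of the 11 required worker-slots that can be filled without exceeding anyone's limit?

10

Total capacity across all tutors is 2+3+2+2+2 = 11, and 11 slots are needed, so at most 11 can be filled.
Shifts {Thu-PM, Sat-AM, Sun-AM} need 6 slots but only Tanaka, Costa, Larsen, and Beaumont are available for them, supplying at most 5 — so at least 1 slot must go unfilled.
An assignment achieving 10: Thu-AM→Yoon, Thu-PM→Tanaka+Larsen, Fri-AM→Tanaka+Costa, Fri-PM→Yoon, Sat-AM→Costa+Larsen, Sat-PM→Costa, Sun-AM→Beaumont.
Loads: Tanaka 2/2, Costa 3/3, Yoon 2/2, Larsen 2/2, Beaumont 1/2.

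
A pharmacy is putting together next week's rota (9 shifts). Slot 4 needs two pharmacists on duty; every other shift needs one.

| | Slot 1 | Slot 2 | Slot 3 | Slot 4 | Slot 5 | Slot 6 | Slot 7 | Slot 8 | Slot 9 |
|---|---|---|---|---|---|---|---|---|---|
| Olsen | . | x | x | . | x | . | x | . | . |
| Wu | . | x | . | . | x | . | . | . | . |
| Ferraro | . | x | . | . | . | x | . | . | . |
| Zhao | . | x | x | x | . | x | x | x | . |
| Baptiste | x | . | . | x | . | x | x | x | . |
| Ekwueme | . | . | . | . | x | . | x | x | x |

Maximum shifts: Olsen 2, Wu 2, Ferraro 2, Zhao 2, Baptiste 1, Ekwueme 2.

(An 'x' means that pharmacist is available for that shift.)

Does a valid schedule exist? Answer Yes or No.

No

Total capacity is 11 and 10 slots are needed, so capacity alone doesn't rule it out.
Shifts {Slot 1, Slot 4} need 3 worker-slots in total, but the pharmacists available for any of those shifts (Zhao and Baptiste) can supply at most 2 among them. So no valid schedule exists.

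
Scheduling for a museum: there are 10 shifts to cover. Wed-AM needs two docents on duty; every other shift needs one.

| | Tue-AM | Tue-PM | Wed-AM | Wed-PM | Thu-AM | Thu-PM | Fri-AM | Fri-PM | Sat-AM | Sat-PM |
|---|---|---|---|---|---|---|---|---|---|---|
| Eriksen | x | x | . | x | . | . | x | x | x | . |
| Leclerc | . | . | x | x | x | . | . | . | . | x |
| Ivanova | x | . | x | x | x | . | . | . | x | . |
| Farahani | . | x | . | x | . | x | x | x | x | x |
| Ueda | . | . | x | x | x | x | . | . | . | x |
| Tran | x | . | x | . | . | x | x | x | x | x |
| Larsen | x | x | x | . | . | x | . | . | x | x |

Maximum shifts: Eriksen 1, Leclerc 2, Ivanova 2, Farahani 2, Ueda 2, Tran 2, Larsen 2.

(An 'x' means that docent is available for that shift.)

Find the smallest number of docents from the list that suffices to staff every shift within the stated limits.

11 slots to fill and no one can take more than 2, so at least ⌈11/2⌉ = 6 docents are needed.
Eriksen, Leclerc, Ivanova, Farahani, Ueda, and Tran alone can cover everything: Tue-AM→Ivanova, Tue-PM→Eriksen, Wed-AM→Ueda+Tran, Wed-PM→Ueda, Thu-AM→Leclerc, Thu-PM→Farahani, Fri-AM→Farahani, Fri-PM→Tran, Sat-AM→Ivanova, Sat-PM→Leclerc.

6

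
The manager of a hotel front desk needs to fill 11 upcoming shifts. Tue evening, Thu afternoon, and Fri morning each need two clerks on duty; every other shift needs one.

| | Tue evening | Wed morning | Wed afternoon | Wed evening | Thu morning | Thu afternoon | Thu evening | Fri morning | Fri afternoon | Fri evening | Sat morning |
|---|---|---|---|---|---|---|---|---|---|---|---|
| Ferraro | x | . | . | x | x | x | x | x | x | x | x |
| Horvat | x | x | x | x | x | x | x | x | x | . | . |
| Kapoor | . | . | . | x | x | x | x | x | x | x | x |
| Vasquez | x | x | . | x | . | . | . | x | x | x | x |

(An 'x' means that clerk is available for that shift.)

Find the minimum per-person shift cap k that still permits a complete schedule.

4

With 4 clerks and 14 worker-slots to fill, someone must work at least ⌈14/4⌉ = 4 shifts, so k ≥ 4.
k = 4 works: Tue evening→Ferraro+Horvat, Wed morning→Horvat, Wed afternoon→Horvat, Wed evening→Kapoor, Thu morning→Ferraro, Thu afternoon→Ferraro+Horvat, Thu evening→Ferraro, Fri morning→Kapoor+Vasquez, Fri afternoon→Vasquez, Fri evening→Kapoor, Sat morning→Kapoor.
Loads: Ferraro 4, Horvat 4, Kapoor 4, Vasquez 2 — all ≤ 4.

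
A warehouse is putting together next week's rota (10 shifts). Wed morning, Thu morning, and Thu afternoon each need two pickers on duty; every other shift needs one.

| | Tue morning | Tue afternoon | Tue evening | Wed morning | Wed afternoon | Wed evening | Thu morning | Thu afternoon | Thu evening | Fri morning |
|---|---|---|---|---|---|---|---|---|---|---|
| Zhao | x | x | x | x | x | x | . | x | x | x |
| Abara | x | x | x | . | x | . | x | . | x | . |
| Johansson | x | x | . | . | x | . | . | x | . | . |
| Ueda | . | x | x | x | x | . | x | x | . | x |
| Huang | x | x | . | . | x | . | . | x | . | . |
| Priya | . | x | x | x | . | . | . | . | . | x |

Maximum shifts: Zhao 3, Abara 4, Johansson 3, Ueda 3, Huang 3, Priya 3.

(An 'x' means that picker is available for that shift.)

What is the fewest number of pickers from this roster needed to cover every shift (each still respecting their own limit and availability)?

4

13 slots to fill and no one can take more than 4, so at least ⌈13/4⌉ = 4 pickers are needed.
Zhao, Abara, Johansson, and Ueda alone can cover everything: Tue morning→Abara, Tue afternoon→Johansson, Tue evening→Abara, Wed morning→Zhao+Ueda, Wed afternoon→Johansson, Wed evening→Zhao, Thu morning→Abara+Ueda, Thu afternoon→Johansson+Ueda, Thu evening→Abara, Fri morning→Zhao.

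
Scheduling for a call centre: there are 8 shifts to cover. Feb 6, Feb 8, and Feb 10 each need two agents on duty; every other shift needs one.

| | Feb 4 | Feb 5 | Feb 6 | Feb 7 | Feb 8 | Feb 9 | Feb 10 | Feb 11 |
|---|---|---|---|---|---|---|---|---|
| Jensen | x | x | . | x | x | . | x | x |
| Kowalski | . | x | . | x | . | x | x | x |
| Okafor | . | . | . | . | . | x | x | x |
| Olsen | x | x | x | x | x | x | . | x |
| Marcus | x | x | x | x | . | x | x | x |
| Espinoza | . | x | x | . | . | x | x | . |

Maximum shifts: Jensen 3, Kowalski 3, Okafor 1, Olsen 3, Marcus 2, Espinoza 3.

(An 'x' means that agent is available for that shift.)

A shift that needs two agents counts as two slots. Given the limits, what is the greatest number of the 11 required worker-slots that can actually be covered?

11

Total capacity across all agents is 3+3+1+3+2+3 = 15, and 11 slots are needed, so at most 11 can be filled.
An assignment achieving 11: Feb 4→Jensen, Feb 5→Kowalski, Feb 6→Olsen+Marcus, Feb 7→Jensen, Feb 8→Jensen+Olsen, Feb 9→Kowalski, Feb 10→Kowalski+Okafor, Feb 11→Olsen.
Loads: Jensen 3/3, Kowalski 3/3, Okafor 1/1, Olsen 3/3, Marcus 1/2, Espinoza 0/3.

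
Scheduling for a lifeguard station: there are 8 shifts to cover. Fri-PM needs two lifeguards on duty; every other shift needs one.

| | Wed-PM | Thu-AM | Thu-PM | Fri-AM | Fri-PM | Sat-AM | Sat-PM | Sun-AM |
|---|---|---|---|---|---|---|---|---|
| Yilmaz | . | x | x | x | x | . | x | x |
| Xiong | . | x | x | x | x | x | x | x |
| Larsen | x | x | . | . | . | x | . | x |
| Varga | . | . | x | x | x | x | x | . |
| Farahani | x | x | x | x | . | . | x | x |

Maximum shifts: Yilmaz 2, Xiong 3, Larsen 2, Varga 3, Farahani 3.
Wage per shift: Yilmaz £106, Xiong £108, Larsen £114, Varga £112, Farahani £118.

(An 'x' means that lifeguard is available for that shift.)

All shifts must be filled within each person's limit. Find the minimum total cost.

£986

Picking the cheapest available lifeguard for each shift independently would cost £966, but that ignores the shift limits.
An optimal schedule: Wed-PM→Larsen, Thu-AM→Yilmaz, Thu-PM→Varga, Fri-AM→Varga, Fri-PM→Yilmaz+Xiong, Sat-AM→Xiong, Sat-PM→Varga, Sun-AM→Xiong.
Total: 114 + 106 + 112 + 112 + 106 + 108 + 108 + 112 + 108 = £986.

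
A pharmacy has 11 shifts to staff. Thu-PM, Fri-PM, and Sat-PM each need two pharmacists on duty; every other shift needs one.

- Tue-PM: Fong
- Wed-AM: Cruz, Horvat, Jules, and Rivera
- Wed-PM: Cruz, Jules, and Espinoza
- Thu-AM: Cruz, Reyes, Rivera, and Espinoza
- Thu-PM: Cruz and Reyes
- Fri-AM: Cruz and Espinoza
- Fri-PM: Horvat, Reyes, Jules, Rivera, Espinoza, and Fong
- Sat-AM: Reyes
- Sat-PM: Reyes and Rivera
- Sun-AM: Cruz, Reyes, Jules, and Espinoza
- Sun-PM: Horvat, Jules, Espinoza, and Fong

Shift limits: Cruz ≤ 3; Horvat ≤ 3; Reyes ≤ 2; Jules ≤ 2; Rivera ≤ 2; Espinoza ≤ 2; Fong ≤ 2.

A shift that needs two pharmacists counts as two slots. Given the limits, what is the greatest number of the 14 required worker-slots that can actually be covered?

Total capacity across all pharmacists is 3+3+2+2+2+2+2 = 16, and 14 slots are needed, so at most 14 can be filled.
Shifts {Thu-PM, Sat-AM, Sat-PM} need 5 slots but only Cruz, Reyes, and Rivera are available for them, supplying at most 4 — so at least 1 slot must go unfilled.
An assignment achieving 13: Tue-PM→Fong, Wed-AM→Horvat, Wed-PM→Cruz, Thu-AM→Rivera, Thu-PM→Cruz+Reyes, Fri-AM→Cruz, Fri-PM→Horvat+Jules, Sat-AM→Reyes, Sat-PM→Rivera, Sun-AM→Jules, Sun-PM→Horvat.
Loads: Cruz 3/3, Horvat 3/3, Reyes 2/2, Jules 2/2, Rivera 2/2, Espinoza 0/2, Fong 1/2.

13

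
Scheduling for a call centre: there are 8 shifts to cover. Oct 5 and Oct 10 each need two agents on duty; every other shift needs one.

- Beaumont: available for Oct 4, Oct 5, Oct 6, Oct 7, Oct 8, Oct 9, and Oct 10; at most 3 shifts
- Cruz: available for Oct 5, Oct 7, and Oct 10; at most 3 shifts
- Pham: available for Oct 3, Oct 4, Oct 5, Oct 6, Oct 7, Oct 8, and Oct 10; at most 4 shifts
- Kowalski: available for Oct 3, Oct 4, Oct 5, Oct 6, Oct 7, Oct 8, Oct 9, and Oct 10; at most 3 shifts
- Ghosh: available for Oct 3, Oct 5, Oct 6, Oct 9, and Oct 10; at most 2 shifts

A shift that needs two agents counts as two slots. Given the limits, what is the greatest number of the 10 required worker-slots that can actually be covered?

Total capacity across all agents is 3+3+4+3+2 = 15, and 10 slots are needed, so at most 10 can be filled.
An assignment achieving 10: Oct 3→Pham, Oct 4→Beaumont, Oct 5→Cruz+Pham, Oct 6→Pham, Oct 7→Cruz, Oct 8→Beaumont, Oct 9→Beaumont, Oct 10→Cruz+Pham.
Loads: Beaumont 3/3, Cruz 3/3, Pham 4/4, Kowalski 0/3, Ghosh 0/2.

10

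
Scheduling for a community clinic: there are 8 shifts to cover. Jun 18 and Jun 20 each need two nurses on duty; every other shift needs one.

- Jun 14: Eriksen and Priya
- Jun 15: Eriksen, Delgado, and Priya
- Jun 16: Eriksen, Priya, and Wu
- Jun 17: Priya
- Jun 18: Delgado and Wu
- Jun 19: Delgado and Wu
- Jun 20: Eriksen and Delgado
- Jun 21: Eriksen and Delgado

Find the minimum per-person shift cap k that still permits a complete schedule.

3

With 4 nurses and 10 worker-slots to fill, someone must work at least ⌈10/4⌉ = 3 shifts, so k ≥ 3.
k = 3 works: Jun 14→Eriksen, Jun 15→Priya, Jun 16→Priya, Jun 17→Priya, Jun 18→Delgado+Wu, Jun 19→Delgado, Jun 20→Eriksen+Delgado, Jun 21→Eriksen.
Loads: Eriksen 3, Delgado 3, Priya 3, Wu 1 — all ≤ 3.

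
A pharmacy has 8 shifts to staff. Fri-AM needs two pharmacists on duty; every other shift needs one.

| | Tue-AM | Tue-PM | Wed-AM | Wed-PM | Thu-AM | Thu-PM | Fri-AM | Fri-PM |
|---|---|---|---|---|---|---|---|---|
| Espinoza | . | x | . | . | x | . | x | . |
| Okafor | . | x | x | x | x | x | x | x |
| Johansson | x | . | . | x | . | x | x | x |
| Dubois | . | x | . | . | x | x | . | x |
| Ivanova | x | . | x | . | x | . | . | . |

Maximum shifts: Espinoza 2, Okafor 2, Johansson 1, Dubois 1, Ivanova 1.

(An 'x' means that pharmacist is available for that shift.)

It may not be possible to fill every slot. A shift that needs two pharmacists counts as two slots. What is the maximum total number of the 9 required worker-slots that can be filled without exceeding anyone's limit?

7

Total capacity across all pharmacists is 2+2+1+1+1 = 7, and 9 slots are needed, so at most 7 can be filled.
An assignment achieving 7: Tue-AM→Johansson, Tue-PM→Espinoza, Wed-AM→Okafor, Wed-PM→Okafor, Thu-AM→Ivanova, Thu-PM→Dubois, Fri-AM→Espinoza.
Loads: Espinoza 2/2, Okafor 2/2, Johansson 1/1, Dubois 1/1, Ivanova 1/1.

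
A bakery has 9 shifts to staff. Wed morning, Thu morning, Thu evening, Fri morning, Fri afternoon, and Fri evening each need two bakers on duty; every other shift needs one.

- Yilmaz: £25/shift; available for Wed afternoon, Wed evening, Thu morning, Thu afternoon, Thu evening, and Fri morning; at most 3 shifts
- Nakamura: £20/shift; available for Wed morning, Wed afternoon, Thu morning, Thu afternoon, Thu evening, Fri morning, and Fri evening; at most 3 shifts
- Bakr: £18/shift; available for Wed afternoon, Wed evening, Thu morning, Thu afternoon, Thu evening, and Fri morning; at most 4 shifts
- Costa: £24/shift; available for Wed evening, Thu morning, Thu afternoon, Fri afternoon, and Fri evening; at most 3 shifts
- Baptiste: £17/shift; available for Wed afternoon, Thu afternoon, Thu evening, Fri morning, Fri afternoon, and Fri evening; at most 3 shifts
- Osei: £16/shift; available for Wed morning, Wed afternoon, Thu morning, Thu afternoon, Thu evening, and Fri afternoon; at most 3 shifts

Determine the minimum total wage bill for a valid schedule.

£279

Wed morning can only be covered by Nakamura and Osei, so that assignment is forced.
Picking the cheapest available baker for each shift independently would cost £258, but that ignores the shift limits.
An optimal schedule: Wed morning→Osei+Nakamura, Wed afternoon→Osei, Wed evening→Bakr, Thu morning→Bakr+Costa, Thu afternoon→Costa, Thu evening→Bakr+Nakamura, Fri morning→Baptiste+Bakr, Fri afternoon→Osei+Baptiste, Fri evening→Baptiste+Nakamura.
Total: 16 + 20 + 16 + 18 + 18 + 24 + 24 + 18 + 20 + 17 + 18 + 16 + 17 + 17 + 20 = £279.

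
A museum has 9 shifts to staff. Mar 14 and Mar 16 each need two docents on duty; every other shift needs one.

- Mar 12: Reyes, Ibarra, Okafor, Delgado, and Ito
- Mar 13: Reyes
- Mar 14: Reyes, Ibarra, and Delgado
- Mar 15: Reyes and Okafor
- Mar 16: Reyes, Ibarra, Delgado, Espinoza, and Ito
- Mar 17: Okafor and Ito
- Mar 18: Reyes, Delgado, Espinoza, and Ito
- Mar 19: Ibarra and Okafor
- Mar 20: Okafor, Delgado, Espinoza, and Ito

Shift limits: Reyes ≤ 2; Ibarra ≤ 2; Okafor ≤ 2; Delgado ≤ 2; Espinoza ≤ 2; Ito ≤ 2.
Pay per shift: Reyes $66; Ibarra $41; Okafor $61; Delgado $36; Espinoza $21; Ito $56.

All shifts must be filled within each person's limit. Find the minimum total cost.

Mar 13 can only be covered by Reyes, so that assignment is forced.
Picking the cheapest available docent for each shift independently would cost $436, but that ignores the shift limits.
An optimal schedule: Mar 12→Okafor, Mar 13→Reyes, Mar 14→Delgado+Ibarra, Mar 15→Okafor, Mar 16→Delgado+Ito, Mar 17→Ito, Mar 18→Espinoza, Mar 19→Ibarra, Mar 20→Espinoza.
Total: 61 + 66 + 36 + 41 + 61 + 36 + 56 + 56 + 21 + 41 + 21 = $496.

$496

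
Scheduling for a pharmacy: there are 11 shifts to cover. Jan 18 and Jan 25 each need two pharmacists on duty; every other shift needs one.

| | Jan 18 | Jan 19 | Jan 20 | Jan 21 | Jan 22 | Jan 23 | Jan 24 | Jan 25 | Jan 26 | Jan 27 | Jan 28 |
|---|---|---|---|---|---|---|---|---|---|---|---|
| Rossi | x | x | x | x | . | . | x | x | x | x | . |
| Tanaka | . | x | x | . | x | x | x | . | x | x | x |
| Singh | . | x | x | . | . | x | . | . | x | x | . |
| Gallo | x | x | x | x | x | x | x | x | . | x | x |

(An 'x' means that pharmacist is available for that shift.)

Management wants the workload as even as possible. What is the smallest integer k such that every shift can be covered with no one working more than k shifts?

4

With 4 pharmacists and 13 worker-slots to fill, someone must work at least ⌈13/4⌉ = 4 shifts, so k ≥ 4.
k = 4 works: Jan 18→Rossi+Gallo, Jan 19→Singh, Jan 20→Singh, Jan 21→Rossi, Jan 22→Tanaka, Jan 23→Tanaka, Jan 24→Rossi, Jan 25→Rossi+Gallo, Jan 26→Tanaka, Jan 27→Singh, Jan 28→Tanaka.
Loads: Rossi 4, Tanaka 4, Singh 3, Gallo 2 — all ≤ 4.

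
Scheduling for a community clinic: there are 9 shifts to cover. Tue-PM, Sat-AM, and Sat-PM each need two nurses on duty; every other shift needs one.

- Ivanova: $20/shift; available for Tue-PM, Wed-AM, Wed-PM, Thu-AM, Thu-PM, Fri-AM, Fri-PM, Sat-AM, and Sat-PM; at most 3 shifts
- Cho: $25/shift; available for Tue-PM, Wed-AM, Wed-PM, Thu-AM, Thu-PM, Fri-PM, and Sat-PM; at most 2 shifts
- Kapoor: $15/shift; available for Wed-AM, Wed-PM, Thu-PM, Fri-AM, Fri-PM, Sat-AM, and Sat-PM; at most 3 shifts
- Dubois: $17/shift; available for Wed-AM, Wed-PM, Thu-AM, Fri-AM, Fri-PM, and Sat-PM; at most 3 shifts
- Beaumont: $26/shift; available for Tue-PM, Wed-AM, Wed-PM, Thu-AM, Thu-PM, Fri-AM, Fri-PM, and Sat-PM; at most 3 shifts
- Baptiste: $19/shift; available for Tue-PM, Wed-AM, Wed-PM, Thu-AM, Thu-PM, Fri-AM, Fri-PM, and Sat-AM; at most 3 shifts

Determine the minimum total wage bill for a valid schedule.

$213

Picking the cheapest available nurse for each shift independently would cost $197, but that ignores the shift limits.
An optimal schedule: Tue-PM→Baptiste+Ivanova, Wed-AM→Dubois, Wed-PM→Baptiste, Thu-AM→Dubois, Thu-PM→Kapoor, Fri-AM→Kapoor, Fri-PM→Ivanova, Sat-AM→Kapoor+Baptiste, Sat-PM→Dubois+Ivanova.
Total: 19 + 20 + 17 + 19 + 17 + 15 + 15 + 20 + 15 + 19 + 17 + 20 = $213.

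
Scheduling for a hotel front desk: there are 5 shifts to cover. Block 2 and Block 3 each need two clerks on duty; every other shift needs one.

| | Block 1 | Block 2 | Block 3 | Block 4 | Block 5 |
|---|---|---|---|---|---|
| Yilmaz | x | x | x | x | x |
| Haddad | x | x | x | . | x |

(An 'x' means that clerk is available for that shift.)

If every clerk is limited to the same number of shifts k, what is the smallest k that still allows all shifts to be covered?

4

With 2 clerks and 7 worker-slots to fill, someone must work at least ⌈7/2⌉ = 4 shifts, so k ≥ 4.
k = 4 works: Block 1→Yilmaz, Block 2→Yilmaz+Haddad, Block 3→Yilmaz+Haddad, Block 4→Yilmaz, Block 5→Haddad.
Loads: Yilmaz 4, Haddad 3 — all ≤ 4.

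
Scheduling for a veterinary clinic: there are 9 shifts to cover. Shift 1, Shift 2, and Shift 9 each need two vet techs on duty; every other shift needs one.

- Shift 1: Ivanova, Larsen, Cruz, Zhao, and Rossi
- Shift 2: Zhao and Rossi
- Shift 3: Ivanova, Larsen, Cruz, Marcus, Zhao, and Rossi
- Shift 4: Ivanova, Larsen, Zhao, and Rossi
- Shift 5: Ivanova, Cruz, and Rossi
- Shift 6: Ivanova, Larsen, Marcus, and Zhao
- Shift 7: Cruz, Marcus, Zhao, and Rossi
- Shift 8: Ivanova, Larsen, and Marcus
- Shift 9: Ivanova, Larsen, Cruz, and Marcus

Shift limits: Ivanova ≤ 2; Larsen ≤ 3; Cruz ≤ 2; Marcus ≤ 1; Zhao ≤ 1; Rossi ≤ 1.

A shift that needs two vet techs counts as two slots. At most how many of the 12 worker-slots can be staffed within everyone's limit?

10

Total capacity across all vet techs is 2+3+2+1+1+1 = 10, and 12 slots are needed, so at most 10 can be filled.
An assignment achieving 10: Shift 2→Zhao+Rossi, Shift 3→Marcus, Shift 4→Larsen, Shift 5→Ivanova, Shift 6→Larsen, Shift 7→Cruz, Shift 8→Ivanova, Shift 9→Larsen+Cruz.
Loads: Ivanova 2/2, Larsen 3/3, Cruz 2/2, Marcus 1/1, Zhao 1/1, Rossi 1/1.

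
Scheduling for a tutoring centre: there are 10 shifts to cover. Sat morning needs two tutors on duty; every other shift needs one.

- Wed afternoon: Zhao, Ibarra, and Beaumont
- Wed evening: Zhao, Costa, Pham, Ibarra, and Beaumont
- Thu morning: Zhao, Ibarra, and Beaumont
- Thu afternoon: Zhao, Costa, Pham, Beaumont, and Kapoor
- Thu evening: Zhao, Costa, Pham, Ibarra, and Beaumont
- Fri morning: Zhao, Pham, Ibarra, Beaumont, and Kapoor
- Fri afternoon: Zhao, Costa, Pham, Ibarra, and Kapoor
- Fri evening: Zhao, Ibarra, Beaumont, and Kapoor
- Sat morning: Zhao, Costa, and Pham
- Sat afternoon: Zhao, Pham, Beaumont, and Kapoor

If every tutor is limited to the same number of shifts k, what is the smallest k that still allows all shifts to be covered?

2

With 6 tutors and 11 worker-slots to fill, someone must work at least ⌈11/6⌉ = 2 shifts, so k ≥ 2.
k = 2 works: Wed afternoon→Zhao, Wed evening→Costa, Thu morning→Zhao, Thu afternoon→Beaumont, Thu evening→Ibarra, Fri morning→Beaumont, Fri afternoon→Kapoor, Fri evening→Ibarra, Sat morning→Costa+Pham, Sat afternoon→Pham.
Loads: Zhao 2, Costa 2, Pham 2, Ibarra 2, Beaumont 2, Kapoor 1 — all ≤ 2.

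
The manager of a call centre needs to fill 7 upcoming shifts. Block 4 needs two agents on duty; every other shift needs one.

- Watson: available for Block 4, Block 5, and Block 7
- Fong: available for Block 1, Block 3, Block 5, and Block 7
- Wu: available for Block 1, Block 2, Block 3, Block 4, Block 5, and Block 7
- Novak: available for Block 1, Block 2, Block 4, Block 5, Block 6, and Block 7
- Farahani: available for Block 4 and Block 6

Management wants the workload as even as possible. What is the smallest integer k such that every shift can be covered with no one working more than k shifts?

With 5 agents and 8 worker-slots to fill, someone must work at least ⌈8/5⌉ = 2 shifts, so k ≥ 2.
k = 2 works: Block 1→Fong, Block 2→Wu, Block 3→Fong, Block 4→Wu+Novak, Block 5→Watson, Block 6→Novak, Block 7→Watson.
Loads: Watson 2, Fong 2, Wu 2, Novak 2, Farahani 0 — all ≤ 2.

2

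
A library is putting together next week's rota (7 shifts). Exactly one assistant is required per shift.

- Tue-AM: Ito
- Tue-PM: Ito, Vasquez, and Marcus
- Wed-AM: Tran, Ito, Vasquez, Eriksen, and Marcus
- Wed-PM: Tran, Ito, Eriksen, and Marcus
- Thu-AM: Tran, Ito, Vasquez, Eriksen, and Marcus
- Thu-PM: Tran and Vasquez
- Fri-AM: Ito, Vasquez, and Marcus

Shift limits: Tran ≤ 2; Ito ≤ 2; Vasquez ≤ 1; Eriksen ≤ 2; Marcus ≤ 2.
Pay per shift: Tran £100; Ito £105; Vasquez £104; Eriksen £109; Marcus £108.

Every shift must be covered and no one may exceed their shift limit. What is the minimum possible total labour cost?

Tue-AM can only be covered by Ito, so that assignment is forced.
Picking the cheapest available assistant for each shift independently would cost £713, but that ignores the shift limits.
An optimal schedule: Tue-AM→Ito, Tue-PM→Vasquez, Wed-AM→Marcus, Wed-PM→Tran, Thu-AM→Marcus, Thu-PM→Tran, Fri-AM→Ito.
Total: 105 + 104 + 108 + 100 + 108 + 100 + 105 = £730.

£730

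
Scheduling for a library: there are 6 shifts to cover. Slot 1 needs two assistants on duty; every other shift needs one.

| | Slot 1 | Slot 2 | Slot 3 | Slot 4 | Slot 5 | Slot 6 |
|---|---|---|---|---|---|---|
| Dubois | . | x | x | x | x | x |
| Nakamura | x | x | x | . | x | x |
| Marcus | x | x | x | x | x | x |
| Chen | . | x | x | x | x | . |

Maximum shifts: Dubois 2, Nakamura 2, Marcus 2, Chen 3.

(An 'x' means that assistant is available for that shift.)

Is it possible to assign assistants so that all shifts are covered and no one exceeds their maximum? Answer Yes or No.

Slot 1 can only be covered by Nakamura and Marcus, so that assignment is forced.
One valid schedule: Slot 1→Nakamura+Marcus, Slot 2→Nakamura, Slot 3→Marcus, Slot 4→Dubois, Slot 5→Chen, Slot 6→Dubois.
Loads: Dubois 2/2, Nakamura 2/2, Marcus 2/2, Chen 1/3 — all within limits.

Yes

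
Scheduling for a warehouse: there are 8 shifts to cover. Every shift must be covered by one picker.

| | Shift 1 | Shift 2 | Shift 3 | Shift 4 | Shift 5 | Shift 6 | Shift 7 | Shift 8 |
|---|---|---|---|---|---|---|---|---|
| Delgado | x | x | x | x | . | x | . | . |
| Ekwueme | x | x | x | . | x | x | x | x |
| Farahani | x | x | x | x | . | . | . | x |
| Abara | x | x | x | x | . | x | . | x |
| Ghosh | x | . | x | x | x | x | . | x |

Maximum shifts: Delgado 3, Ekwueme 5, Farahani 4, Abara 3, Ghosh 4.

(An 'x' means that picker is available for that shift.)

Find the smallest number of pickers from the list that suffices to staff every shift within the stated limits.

8 slots to fill and no one can take more than 5, so at least ⌈8/5⌉ = 2 pickers are needed.
Delgado and Ekwueme alone can cover everything: Shift 1→Delgado, Shift 2→Delgado, Shift 3→Ekwueme, Shift 4→Delgado, Shift 5→Ekwueme, Shift 6→Ekwueme, Shift 7→Ekwueme, Shift 8→Ekwueme.

2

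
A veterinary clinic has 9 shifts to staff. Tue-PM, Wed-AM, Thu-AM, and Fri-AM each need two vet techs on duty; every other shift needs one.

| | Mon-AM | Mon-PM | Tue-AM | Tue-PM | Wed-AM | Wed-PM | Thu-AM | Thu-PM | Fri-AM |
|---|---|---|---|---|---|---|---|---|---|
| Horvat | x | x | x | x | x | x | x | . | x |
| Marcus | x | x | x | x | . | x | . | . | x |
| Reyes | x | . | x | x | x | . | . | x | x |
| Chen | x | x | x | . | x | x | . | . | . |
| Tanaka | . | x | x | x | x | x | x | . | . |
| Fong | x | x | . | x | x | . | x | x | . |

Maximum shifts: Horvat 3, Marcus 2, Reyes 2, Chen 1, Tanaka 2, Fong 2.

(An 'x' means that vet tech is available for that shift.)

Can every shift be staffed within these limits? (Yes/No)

No

Total capacity is 3+2+2+1+2+2 = 12 but 13 worker-slots are needed — infeasible.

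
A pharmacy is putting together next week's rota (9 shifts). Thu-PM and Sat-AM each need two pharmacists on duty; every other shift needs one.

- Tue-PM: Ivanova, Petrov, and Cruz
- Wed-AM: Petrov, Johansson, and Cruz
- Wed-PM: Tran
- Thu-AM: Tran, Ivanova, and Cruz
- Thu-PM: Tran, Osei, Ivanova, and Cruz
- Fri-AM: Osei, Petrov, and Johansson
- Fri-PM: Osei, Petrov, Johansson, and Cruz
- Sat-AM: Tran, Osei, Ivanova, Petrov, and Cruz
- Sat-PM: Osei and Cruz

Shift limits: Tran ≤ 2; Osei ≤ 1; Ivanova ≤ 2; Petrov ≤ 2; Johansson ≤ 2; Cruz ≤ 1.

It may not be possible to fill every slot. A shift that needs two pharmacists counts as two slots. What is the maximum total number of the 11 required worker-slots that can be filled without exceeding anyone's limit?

10

Total capacity across all pharmacists is 2+1+2+2+2+1 = 10, and 11 slots are needed, so at most 10 can be filled.
An assignment achieving 10: Tue-PM→Ivanova, Wed-AM→Petrov, Wed-PM→Tran, Thu-AM→Tran, Thu-PM→Ivanova+Cruz, Fri-AM→Johansson, Fri-PM→Johansson, Sat-AM→Petrov, Sat-PM→Osei.
Loads: Tran 2/2, Osei 1/1, Ivanova 2/2, Petrov 2/2, Johansson 2/2, Cruz 1/1.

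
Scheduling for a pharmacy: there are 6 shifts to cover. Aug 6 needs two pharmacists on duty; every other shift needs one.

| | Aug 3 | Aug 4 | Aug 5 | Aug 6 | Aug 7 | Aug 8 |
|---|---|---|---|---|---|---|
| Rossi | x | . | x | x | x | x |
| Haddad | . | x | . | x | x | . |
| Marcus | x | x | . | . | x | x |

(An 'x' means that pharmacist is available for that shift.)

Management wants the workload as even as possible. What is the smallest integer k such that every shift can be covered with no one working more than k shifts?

3

With 3 pharmacists and 7 worker-slots to fill, someone must work at least ⌈7/3⌉ = 3 shifts, so k ≥ 3.
k = 3 works: Aug 3→Rossi, Aug 4→Haddad, Aug 5→Rossi, Aug 6→Rossi+Haddad, Aug 7→Haddad, Aug 8→Marcus.
Loads: Rossi 3, Haddad 3, Marcus 1 — all ≤ 3.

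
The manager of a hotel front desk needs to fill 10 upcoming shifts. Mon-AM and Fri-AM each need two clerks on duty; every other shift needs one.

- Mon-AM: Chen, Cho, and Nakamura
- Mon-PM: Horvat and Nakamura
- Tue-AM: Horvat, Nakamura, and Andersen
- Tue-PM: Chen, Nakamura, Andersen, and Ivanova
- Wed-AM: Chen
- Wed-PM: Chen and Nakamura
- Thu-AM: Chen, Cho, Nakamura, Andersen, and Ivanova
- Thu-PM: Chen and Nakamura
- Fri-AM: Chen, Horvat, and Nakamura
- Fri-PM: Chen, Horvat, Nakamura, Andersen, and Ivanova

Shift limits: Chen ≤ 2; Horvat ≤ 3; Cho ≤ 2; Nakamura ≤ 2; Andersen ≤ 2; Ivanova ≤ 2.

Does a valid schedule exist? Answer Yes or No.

No

Total capacity is 13 and 12 slots are needed, so capacity alone doesn't rule it out.
Shifts {Mon-AM, Wed-AM, Wed-PM, Thu-PM, Fri-AM} need 7 worker-slots in total, but the clerks available for any of those shifts (Chen, Horvat, Cho, and Nakamura) can supply at most 6 among them. So no valid schedule exists.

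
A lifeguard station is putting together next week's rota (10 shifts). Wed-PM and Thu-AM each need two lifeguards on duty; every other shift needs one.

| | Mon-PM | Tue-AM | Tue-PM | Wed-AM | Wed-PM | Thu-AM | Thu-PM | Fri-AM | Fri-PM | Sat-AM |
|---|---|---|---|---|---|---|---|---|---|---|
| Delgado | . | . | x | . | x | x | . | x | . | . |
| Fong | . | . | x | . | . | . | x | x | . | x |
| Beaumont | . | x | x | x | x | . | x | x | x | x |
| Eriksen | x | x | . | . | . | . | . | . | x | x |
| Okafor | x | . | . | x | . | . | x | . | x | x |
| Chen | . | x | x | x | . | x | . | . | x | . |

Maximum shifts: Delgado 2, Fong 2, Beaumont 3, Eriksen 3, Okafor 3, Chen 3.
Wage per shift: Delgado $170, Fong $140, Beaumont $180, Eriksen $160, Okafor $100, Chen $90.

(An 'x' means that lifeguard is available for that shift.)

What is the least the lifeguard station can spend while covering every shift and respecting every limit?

$1530

Wed-PM can only be covered by Delgado and Beaumont, so that assignment is forced.
Thu-AM can only be covered by Delgado and Chen, so that assignment is forced.
Picking the cheapest available lifeguard for each shift independently would cost $1410, but that ignores the shift limits.
An optimal schedule: Mon-PM→Okafor, Tue-AM→Chen, Tue-PM→Fong, Wed-AM→Chen, Wed-PM→Delgado+Beaumont, Thu-AM→Chen+Delgado, Thu-PM→Okafor, Fri-AM→Fong, Fri-PM→Okafor, Sat-AM→Eriksen.
Total: 100 + 90 + 140 + 90 + 170 + 180 + 90 + 170 + 100 + 140 + 100 + 160 = $1530.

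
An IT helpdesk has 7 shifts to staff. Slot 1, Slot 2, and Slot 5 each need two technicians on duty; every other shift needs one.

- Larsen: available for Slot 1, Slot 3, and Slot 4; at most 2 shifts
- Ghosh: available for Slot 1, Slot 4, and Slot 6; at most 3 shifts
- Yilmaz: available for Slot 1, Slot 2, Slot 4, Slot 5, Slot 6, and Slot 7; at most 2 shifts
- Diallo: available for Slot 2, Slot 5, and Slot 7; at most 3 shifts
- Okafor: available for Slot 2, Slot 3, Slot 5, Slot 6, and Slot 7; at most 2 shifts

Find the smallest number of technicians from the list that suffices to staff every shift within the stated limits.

4

10 slots to fill and no one can take more than 3, so at least ⌈10/3⌉ = 4 technicians are needed.
Larsen, Ghosh, Yilmaz, and Diallo alone can cover everything: Slot 1→Larsen+Ghosh, Slot 2→Yilmaz+Diallo, Slot 3→Larsen, Slot 4→Ghosh, Slot 5→Yilmaz+Diallo, Slot 6→Ghosh, Slot 7→Diallo.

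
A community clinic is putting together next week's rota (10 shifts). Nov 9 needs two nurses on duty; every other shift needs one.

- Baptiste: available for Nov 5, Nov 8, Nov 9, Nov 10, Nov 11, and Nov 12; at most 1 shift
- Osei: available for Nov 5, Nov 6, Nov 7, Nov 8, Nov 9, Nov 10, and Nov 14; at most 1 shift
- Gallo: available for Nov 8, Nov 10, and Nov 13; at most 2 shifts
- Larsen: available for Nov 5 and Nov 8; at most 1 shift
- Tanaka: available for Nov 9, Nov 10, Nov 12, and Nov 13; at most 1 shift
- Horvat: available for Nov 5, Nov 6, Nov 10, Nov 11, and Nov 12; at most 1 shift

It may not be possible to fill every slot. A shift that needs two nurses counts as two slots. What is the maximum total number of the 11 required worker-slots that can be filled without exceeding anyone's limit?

7

Total capacity across all nurses is 1+1+2+1+1+1 = 7, and 11 slots are needed, so at most 7 can be filled.
An assignment achieving 7: Nov 5→Larsen, Nov 6→Horvat, Nov 7→Osei, Nov 8→Gallo, Nov 9→Tanaka, Nov 11→Baptiste, Nov 13→Gallo.
Loads: Baptiste 1/1, Osei 1/1, Gallo 2/2, Larsen 1/1, Tanaka 1/1, Horvat 1/1.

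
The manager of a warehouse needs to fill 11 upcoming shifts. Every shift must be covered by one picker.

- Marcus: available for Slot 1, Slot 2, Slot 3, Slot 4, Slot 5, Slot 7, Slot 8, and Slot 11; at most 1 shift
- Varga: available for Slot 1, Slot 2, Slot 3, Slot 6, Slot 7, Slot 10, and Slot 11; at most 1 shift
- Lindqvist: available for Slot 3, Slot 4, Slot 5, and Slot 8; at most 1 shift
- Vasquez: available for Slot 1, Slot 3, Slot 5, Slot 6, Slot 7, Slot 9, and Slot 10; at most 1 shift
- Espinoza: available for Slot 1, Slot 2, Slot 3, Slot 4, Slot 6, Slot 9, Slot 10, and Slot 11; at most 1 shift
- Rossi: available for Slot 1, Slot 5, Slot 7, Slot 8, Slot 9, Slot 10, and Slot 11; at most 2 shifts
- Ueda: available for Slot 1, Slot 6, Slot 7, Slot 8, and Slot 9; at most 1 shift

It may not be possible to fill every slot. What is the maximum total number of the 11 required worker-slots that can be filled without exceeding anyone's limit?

Total capacity across all pickers is 1+1+1+1+1+2+1 = 8, and 11 slots are needed, so at most 8 can be filled.
An assignment achieving 8: Slot 2→Marcus, Slot 4→Lindqvist, Slot 5→Vasquez, Slot 6→Varga, Slot 7→Ueda, Slot 8→Rossi, Slot 9→Espinoza, Slot 10→Rossi.
Loads: Marcus 1/1, Varga 1/1, Lindqvist 1/1, Vasquez 1/1, Espinoza 1/1, Rossi 2/2, Ueda 1/1.

8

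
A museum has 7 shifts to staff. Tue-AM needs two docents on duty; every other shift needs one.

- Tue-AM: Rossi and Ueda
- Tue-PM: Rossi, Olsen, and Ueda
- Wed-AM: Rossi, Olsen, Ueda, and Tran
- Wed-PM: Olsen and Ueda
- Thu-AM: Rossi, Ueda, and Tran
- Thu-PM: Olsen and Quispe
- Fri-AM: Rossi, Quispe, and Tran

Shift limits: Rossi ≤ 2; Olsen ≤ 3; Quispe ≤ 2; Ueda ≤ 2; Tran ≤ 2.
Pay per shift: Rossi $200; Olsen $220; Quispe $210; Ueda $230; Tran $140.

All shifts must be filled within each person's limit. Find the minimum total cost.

$1550

Tue-AM can only be covered by Rossi and Ueda, so that assignment is forced.
Picking the cheapest available docent for each shift independently would cost $1480, but that ignores the shift limits.
An optimal schedule: Tue-AM→Rossi+Ueda, Tue-PM→Rossi, Wed-AM→Tran, Wed-PM→Olsen, Thu-AM→Tran, Thu-PM→Quispe, Fri-AM→Quispe.
Total: 200 + 230 + 200 + 140 + 220 + 140 + 210 + 210 = $1550.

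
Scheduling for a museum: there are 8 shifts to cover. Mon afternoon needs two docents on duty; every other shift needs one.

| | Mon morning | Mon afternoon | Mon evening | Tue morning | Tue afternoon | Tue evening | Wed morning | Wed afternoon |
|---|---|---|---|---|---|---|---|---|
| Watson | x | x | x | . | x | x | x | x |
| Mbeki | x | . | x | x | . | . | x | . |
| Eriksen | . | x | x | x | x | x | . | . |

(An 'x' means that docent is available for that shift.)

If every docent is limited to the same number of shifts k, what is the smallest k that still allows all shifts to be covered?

3

With 3 docents and 9 worker-slots to fill, someone must work at least ⌈9/3⌉ = 3 shifts, so k ≥ 3.
k = 3 works: Mon morning→Watson, Mon afternoon→Watson+Eriksen, Mon evening→Mbeki, Tue morning→Mbeki, Tue afternoon→Eriksen, Tue evening→Eriksen, Wed morning→Mbeki, Wed afternoon→Watson.
Loads: Watson 3, Mbeki 3, Eriksen 3 — all ≤ 3.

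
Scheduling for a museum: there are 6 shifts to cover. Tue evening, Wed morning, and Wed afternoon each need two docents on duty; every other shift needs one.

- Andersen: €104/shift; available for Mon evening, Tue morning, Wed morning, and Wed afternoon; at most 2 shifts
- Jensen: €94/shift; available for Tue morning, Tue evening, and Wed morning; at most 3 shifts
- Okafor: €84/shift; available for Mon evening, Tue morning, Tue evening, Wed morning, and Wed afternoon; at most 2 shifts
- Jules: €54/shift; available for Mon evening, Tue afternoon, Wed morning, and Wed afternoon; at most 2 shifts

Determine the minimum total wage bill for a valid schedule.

Tue afternoon can only be covered by Jules, so that assignment is forced.
Tue evening can only be covered by Jensen and Okafor, so that assignment is forced.
Picking the cheapest available docent for each shift independently would cost €646, but that ignores the shift limits.
An optimal schedule: Mon evening→Andersen, Tue morning→Jensen, Tue afternoon→Jules, Tue evening→Jensen+Okafor, Wed morning→Jensen+Jules, Wed afternoon→Andersen+Okafor.
Total: 104 + 94 + 54 + 94 + 84 + 94 + 54 + 104 + 84 = €766.

€766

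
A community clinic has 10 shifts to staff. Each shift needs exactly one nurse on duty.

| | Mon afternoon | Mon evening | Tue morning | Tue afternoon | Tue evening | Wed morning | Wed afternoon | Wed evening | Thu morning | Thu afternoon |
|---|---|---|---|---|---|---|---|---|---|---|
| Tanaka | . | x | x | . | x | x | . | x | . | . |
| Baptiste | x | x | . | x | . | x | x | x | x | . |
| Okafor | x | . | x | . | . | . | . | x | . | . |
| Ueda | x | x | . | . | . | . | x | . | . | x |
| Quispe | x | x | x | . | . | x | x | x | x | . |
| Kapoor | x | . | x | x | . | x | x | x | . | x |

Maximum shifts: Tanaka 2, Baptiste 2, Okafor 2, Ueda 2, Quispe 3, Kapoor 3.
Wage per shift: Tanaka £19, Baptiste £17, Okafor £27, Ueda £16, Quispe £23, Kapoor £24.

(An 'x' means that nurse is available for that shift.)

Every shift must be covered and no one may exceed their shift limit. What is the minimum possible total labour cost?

Tue evening can only be covered by Tanaka, so that assignment is forced.
Picking the cheapest available nurse for each shift independently would cost £170, but that ignores the shift limits.
An optimal schedule: Mon afternoon→Quispe, Mon evening→Ueda, Tue morning→Tanaka, Tue afternoon→Baptiste, Tue evening→Tanaka, Wed morning→Quispe, Wed afternoon→Quispe, Wed evening→Kapoor, Thu morning→Baptiste, Thu afternoon→Ueda.
Total: 23 + 16 + 19 + 17 + 19 + 23 + 23 + 24 + 17 + 16 = £197.

£197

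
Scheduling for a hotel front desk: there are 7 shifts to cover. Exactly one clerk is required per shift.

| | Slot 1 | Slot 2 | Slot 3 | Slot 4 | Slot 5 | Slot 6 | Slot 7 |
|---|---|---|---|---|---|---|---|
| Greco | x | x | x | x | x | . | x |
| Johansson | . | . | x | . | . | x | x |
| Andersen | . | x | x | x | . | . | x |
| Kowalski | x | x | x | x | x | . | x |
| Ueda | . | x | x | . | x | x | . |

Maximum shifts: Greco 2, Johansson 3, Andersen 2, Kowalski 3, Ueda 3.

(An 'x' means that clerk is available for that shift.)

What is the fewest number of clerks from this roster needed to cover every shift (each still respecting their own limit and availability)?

3

7 slots to fill and no one can take more than 3, so at least ⌈7/3⌉ = 3 clerks are needed.
Greco, Johansson, and Andersen alone can cover everything: Slot 1→Greco, Slot 2→Andersen, Slot 3→Johansson, Slot 4→Andersen, Slot 5→Greco, Slot 6→Johansson, Slot 7→Johansson.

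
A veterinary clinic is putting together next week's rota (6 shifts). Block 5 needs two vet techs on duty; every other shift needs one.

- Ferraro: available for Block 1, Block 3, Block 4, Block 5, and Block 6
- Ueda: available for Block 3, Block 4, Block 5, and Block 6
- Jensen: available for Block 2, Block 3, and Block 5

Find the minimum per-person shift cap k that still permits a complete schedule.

With 3 vet techs and 7 worker-slots to fill, someone must work at least ⌈7/3⌉ = 3 shifts, so k ≥ 3.
k = 3 works: Block 1→Ferraro, Block 2→Jensen, Block 3→Ueda, Block 4→Ferraro, Block 5→Ueda+Jensen, Block 6→Ferraro.
Loads: Ferraro 3, Ueda 2, Jensen 2 — all ≤ 3.

3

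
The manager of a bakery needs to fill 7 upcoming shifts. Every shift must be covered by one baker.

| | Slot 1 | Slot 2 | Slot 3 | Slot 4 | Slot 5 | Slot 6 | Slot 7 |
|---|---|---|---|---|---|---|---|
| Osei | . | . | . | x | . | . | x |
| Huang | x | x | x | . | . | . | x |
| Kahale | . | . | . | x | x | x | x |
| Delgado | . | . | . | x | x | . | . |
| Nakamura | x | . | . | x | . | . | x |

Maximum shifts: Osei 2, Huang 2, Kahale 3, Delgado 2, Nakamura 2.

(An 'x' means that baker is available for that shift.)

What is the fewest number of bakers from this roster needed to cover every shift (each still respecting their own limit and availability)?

3

7 slots to fill and no one can take more than 3, so at least ⌈7/3⌉ = 3 bakers are needed.
Huang, Kahale, and Nakamura alone can cover everything: Slot 1→Nakamura, Slot 2→Huang, Slot 3→Huang, Slot 4→Kahale, Slot 5→Kahale, Slot 6→Kahale, Slot 7→Nakamura.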